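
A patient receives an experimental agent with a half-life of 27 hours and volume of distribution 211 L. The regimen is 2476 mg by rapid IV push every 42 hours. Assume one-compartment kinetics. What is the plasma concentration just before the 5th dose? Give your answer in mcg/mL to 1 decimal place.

f = (1/2)^(τ/t½) = (1/2)^(42/27) ≈ 0.3402.
C₀ = D/Vd = 2476/211 ≈ 11.735 mcg/mL.
Before the 5th dose, 4 doses have been given. Superposition: Cmin = C₀·(f + f² + … + f^4).
≈ 11.735 × (0.3402 + 0.1157 + 0.0394 + 0.0134) ≈ 11.735 × 0.5087 ≈ 5.970 mcg/mL.

6.0 mcg/mL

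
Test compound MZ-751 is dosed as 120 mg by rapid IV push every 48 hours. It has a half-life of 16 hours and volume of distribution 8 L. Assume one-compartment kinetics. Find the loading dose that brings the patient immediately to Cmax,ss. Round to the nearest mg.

137 mg

f = (1/2)^(48/16) ≈ 0.125000; accumulation ratio R = 1/(1−f) ≈ 1.14286.
Loading dose to hit Cmax,ss on first dose: D_load = D_maint·R ≈ 120 × 1.14286 ≈ 137.14 mg.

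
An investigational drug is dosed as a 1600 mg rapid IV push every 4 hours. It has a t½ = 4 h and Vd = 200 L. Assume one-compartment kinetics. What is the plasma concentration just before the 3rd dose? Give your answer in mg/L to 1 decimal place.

f = (1/2)^(τ/t½) = (1/2)^(4/4) ≈ 0.5000.
C₀ = D/Vd = 1600/200 ≈ 8.000 mg/L.
Before the 3rd dose, 2 doses have been given. Superposition: Cmin = C₀·(f + f²).
≈ 8.000 × (0.5000 + 0.2500) ≈ 8.000 × 0.7500 ≈ 6.000 mg/L.

6.0 mg/L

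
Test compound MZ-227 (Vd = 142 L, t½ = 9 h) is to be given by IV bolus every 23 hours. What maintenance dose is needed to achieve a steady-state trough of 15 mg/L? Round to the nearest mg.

10392 mg

τ/t½ = 23/9 ≈ 2.5556, so f = (1/2)^(23/9) ≈ 0.170099.
Cmin,ss = (D/Vd)·f/(1−f), so D = Cmin,ss·Vd·(1−f)/f.
D = 15 × 142 × (1−f)/f ≈ 15 × 142 × 4.87893 ≈ 10392.12 mg.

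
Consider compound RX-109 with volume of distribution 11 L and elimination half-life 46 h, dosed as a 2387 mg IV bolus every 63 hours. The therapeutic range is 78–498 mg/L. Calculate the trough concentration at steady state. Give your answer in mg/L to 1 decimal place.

k = ln2/t½ = ln2/46 ≈ 0.015068 h⁻¹; fraction remaining f = e^(−kτ) = e^(−0.015068×63) ≈ 0.3870.
Accumulation ratio R = 1/(1 − f) ≈ 1/0.6130 ≈ 1.6313.
Single-dose peak C₀ = D/Vd = 2387/11 ≈ 217.000 mg/L.
Cmax,ss = C₀/(1 − f) ≈ 217.000/0.6130 ≈ 353.997 mg/L.
Steady-state trough Cmin,ss = Cmax,ss·f ≈ 353.997 × 0.3870 ≈ 136.997 mg/L.
Trough 137.0 mg/L vs MEC 78 mg/L: adequate.

137.0 mg/L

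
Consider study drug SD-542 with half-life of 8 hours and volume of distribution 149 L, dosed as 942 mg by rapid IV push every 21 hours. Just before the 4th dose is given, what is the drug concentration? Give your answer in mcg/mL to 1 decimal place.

f = (1/2)^(τ/t½) = (1/2)^(21/8) ≈ 0.1621.
C₀ = D/Vd = 942/149 ≈ 6.322 mcg/mL.
Before the 4th dose, 3 doses have been given. Superposition: Cmin = C₀·(f + f² + … + f^3).
≈ 6.322 × (0.1621 + 0.0263 + 0.0043) ≈ 6.322 × 0.1927 ≈ 1.218 mcg/mL.

1.2 mcg/mL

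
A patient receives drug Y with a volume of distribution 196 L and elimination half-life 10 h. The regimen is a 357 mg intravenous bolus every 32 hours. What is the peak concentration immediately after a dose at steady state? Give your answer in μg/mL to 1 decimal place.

2.0 μg/mL

τ/t½ = 32/10 ≈ 3.2, so fraction remaining f = (1/2)^(32/10) ≈ 0.1088.
At steady state, accumulation factor R = 1/(1 − e^(−kτ)) ≈ 1.1221.
Single-dose peak C₀ = D/Vd = 357/196 ≈ 1.821 μg/mL.
Cmax,ss = C₀/(1 − f) ≈ 1.821/0.8912 ≈ 2.043 μg/mL.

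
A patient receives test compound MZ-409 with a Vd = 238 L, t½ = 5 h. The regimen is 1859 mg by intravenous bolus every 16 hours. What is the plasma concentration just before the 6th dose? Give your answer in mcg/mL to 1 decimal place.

1.0 mcg/mL

f = (1/2)^(τ/t½) = (1/2)^(16/5) ≈ 0.1088.
C₀ = D/Vd = 1859/238 ≈ 7.811 mcg/mL.
Before the 6th dose, 5 doses have been given. Superposition: Cmin = C₀·(f + f² + … + f^5).
≈ 7.811 × (0.1088 + 0.0118 + 0.0013 + 0.0001 + 0.0000) ≈ 7.811 × 0.1220 ≈ 0.953 mcg/mL.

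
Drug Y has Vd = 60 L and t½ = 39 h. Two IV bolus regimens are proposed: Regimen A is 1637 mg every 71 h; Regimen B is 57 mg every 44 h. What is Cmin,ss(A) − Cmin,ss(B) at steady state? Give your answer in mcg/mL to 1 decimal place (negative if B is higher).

Regimen A: f = (1/2)^(71/39) ≈ 0.2831; Cmin,ss = (1637/60)·f/(1−f) ≈ 10.774 mcg/mL.
Regimen B: f = (1/2)^(44/39) ≈ 0.4575; Cmin,ss = (57/60)·f/(1−f) ≈ 0.801 mcg/mL.
Difference ≈ 10.774 − 0.801 ≈ 9.973 mcg/mL.

10.0 mcg/mL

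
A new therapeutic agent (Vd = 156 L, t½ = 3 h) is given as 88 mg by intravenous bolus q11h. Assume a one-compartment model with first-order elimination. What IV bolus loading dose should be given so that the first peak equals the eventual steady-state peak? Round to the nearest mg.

f = (1/2)^(11/3) ≈ 0.078745; accumulation ratio R = 1/(1−f) ≈ 1.08548.
Loading dose to hit Cmax,ss on first dose: D_load = D_maint·R ≈ 88 × 1.08548 ≈ 95.52 mg.

96 mg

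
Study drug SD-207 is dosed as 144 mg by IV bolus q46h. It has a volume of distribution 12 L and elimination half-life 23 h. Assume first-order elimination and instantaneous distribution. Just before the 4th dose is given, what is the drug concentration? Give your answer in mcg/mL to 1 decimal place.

3.9 mcg/mL

f = (1/2)^(τ/t½) = (1/2)^(46/23) ≈ 0.2500.
C₀ = D/Vd = 144/12 ≈ 12.000 mcg/mL.
Before the 4th dose, 3 doses have been given. Superposition: Cmin = C₀·(f + f² + … + f^3).
≈ 12.000 × (0.2500 + 0.0625 + 0.0156) ≈ 12.000 × 0.3281 ≈ 3.937 mcg/mL.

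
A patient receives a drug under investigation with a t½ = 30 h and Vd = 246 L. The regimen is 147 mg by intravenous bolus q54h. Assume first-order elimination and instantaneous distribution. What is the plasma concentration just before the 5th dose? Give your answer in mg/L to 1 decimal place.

0.2 mg/L

f = (1/2)^(τ/t½) = (1/2)^(54/30) ≈ 0.2872.
C₀ = D/Vd = 147/246 ≈ 0.598 mg/L.
Before the 5th dose, 4 doses have been given. Superposition: Cmin = C₀·(f + f² + … + f^4).
≈ 0.598 × (0.2872 + 0.0825 + 0.0237 + 0.0068) ≈ 0.598 × 0.4002 ≈ 0.239 mg/L.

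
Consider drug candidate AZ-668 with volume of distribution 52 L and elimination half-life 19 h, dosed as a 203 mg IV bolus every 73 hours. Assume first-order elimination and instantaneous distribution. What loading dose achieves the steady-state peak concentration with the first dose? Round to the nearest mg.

218 mg

f = (1/2)^(73/19) ≈ 0.069729; accumulation ratio R = 1/(1−f) ≈ 1.07496.
Loading dose to hit Cmax,ss on first dose: D_load = D_maint·R ≈ 203 × 1.07496 ≈ 218.22 mg.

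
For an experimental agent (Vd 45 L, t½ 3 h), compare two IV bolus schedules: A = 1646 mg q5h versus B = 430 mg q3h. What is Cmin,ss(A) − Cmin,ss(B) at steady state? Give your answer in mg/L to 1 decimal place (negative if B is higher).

Regimen A: f = (1/2)^(5/3) ≈ 0.3150; Cmin,ss = (1646/45)·f/(1−f) ≈ 16.820 mg/L.
Regimen B: f = (1/2)^(3/3) ≈ 0.5000; Cmin,ss = (430/45)·f/(1−f) ≈ 9.556 mg/L.
Difference ≈ 16.820 − 9.556 ≈ 7.264 mg/L.

7.3 mg/L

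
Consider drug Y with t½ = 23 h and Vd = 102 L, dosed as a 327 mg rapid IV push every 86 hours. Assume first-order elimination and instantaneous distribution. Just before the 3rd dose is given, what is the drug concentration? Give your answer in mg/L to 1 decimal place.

0.3 mg/L

f = (1/2)^(τ/t½) = (1/2)^(86/23) ≈ 0.0749.
C₀ = D/Vd = 327/102 ≈ 3.206 mg/L.
Before the 3rd dose, 2 doses have been given. Superposition: Cmin = C₀·(f + f²).
≈ 3.206 × (0.0749 + 0.0056) ≈ 3.206 × 0.0805 ≈ 0.258 mg/L.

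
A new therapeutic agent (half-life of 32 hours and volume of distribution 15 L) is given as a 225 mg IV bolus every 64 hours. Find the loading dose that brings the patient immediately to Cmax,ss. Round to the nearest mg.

300 mg

f = (1/2)^(64/32) ≈ 0.250000; accumulation ratio R = 1/(1−f) ≈ 1.33333.
Loading dose to hit Cmax,ss on first dose: D_load = D_maint·R ≈ 225 × 1.33333 ≈ 300.00 mg.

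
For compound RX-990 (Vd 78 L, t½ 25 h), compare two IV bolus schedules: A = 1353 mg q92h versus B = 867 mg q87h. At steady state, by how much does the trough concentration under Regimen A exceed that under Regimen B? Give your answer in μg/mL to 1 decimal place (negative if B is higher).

Regimen A: f = (1/2)^(92/25) ≈ 0.0780; Cmin,ss = (1353/78)·f/(1−f) ≈ 1.467 μg/mL.
Regimen B: f = (1/2)^(87/25) ≈ 0.0896; Cmin,ss = (867/78)·f/(1−f) ≈ 1.094 μg/mL.
Difference ≈ 1.467 − 1.094 ≈ 0.373 μg/mL.

0.4 μg/mL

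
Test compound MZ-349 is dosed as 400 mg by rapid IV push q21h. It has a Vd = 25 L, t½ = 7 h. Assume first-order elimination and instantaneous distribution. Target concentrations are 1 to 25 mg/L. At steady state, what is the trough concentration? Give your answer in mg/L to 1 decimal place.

2.3 mg/L

The dosing interval is 3 half-lives, so f = 2^(−3) = 0.125.
At steady state, R = 1/(1 − 0.125) = 8/7.
Single-dose peak C₀ = D/Vd = 400/25 = 16 mg/L.
Steady-state peak Cmax,ss = C₀·R = 16 × 8/7 ≈ 18.286 mg/L.
Steady-state trough Cmin,ss = Cmax,ss·f ≈ 18.286 × 0.125 ≈ 2.286 mg/L.
Trough 2.3 mg/L vs MEC 1 mg/L: adequate.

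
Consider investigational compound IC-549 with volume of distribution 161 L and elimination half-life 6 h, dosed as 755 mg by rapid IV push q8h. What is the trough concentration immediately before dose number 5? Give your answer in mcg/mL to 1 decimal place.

f = (1/2)^(τ/t½) = (1/2)^(8/6) ≈ 0.3969.
C₀ = D/Vd = 755/161 ≈ 4.689 mcg/mL.
Before the 5th dose, 4 doses have been given. Superposition: Cmin = C₀·(f + f² + … + f^4).
≈ 4.689 × (0.3969 + 0.1575 + 0.0625 + 0.0248) ≈ 4.689 × 0.6417 ≈ 3.009 mcg/mL.

3.0 mcg/mL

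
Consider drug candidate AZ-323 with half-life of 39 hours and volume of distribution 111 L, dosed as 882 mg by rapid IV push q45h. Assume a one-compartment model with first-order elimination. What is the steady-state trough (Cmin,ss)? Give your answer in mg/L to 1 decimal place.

k = ln2/t½ = ln2/39 ≈ 0.017773 h⁻¹; fraction remaining f = e^(−kτ) = e^(−0.017773×45) ≈ 0.4494.
Accumulation ratio R = 1/(1 − f) ≈ 1/0.5506 ≈ 1.8162.
Each bolus raises the concentration by D/Vd = 882/111 ≈ 7.946 mg/L.
Steady-state peak Cmax,ss = C₀·R ≈ 7.946 × 1.8162 ≈ 14.432 mg/L.
Steady-state trough Cmin,ss = Cmax,ss·f ≈ 14.432 × 0.4494 ≈ 6.486 mg/L.

6.5 mg/L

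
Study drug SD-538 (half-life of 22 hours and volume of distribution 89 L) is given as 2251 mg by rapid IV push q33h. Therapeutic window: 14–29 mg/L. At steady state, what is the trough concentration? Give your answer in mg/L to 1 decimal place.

13.8 mg/L

Over one 33-h interval, 33/22 ≈ 1.5 half-lives elapse, leaving f ≈ 0.3536 of each dose.
Accumulation ratio R = 1/(1 − f) ≈ 1/0.6464 ≈ 1.5470.
Single-dose peak C₀ = D/Vd = 2251/89 ≈ 25.292 mg/L.
Cmax,ss = C₀/(1 − f) ≈ 25.292/0.6464 ≈ 39.127 mg/L.
Steady-state trough Cmin,ss = Cmax,ss·f ≈ 39.127 × 0.3536 ≈ 13.835 mg/L.
Trough 13.8 mg/L vs MEC 14 mg/L: subtherapeutic.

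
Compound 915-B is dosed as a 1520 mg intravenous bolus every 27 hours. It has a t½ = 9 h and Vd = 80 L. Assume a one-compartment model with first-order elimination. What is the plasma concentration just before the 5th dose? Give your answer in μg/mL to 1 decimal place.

2.7 μg/mL

f = (1/2)^(τ/t½) = (1/2)^(27/9) ≈ 0.1250.
C₀ = D/Vd = 1520/80 ≈ 19.000 μg/mL.
Before the 5th dose, 4 doses have been given. Superposition: Cmin = C₀·(f + f² + … + f^4).
≈ 19.000 × (0.1250 + 0.0156 + 0.0020 + 0.0002) ≈ 19.000 × 0.1428 ≈ 2.713 μg/mL.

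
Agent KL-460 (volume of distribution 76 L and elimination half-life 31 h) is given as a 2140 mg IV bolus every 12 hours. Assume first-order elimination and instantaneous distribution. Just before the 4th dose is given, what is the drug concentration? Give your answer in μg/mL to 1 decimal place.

f = (1/2)^(τ/t½) = (1/2)^(12/31) ≈ 0.7647.
C₀ = D/Vd = 2140/76 ≈ 28.158 μg/mL.
Before the 4th dose, 3 doses have been given. Superposition: Cmin = C₀·(f + f² + … + f^3).
≈ 28.158 × (0.7647 + 0.5848 + 0.4472) ≈ 28.158 × 1.7967 ≈ 50.591 μg/mL.

50.6 μg/mL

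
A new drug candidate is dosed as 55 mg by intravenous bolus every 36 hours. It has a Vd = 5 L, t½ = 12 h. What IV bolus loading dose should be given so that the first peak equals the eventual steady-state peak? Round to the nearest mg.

63 mg

f = (1/2)^(36/12) ≈ 0.125000; accumulation ratio R = 1/(1−f) ≈ 1.14286.
Loading dose to hit Cmax,ss on first dose: D_load = D_maint·R ≈ 55 × 1.14286 ≈ 62.86 mg.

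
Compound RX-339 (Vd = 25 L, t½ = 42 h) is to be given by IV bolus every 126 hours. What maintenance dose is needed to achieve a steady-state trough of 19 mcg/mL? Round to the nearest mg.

3325 mg

τ/t½ = 126/42 ≈ 3, so f = (1/2)^(126/42) ≈ 0.125000.
Cmin,ss = (D/Vd)·f/(1−f), so D = Cmin,ss·Vd·(1−f)/f.
D = 19 × 25 × (1−f)/f ≈ 19 × 25 × 7.00000 ≈ 3325.00 mg.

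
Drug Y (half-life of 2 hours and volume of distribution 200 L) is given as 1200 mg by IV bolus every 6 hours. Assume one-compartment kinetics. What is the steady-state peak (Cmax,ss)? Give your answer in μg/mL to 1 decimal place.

τ = 6 h = 3 half-lives, so f = (1/2)^3 = 0.125.
At steady state, R = 1/(1 − 0.125) = 8/7.
Single-dose peak C₀ = D/Vd = 1200/200 = 6 μg/mL.
Steady-state peak Cmax,ss = C₀·R = 6 × 8/7 ≈ 6.857 μg/mL.

6.9 μg/mL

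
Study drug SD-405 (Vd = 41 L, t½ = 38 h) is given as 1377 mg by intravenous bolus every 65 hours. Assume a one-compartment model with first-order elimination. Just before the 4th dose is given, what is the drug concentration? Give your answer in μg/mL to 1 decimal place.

f = (1/2)^(τ/t½) = (1/2)^(65/38) ≈ 0.3055.
C₀ = D/Vd = 1377/41 ≈ 33.585 μg/mL.
Before the 4th dose, 3 doses have been given. Superposition: Cmin = C₀·(f + f² + … + f^3).
≈ 33.585 × (0.3055 + 0.0933 + 0.0285) ≈ 33.585 × 0.4273 ≈ 14.351 μg/mL.

14.4 μg/mL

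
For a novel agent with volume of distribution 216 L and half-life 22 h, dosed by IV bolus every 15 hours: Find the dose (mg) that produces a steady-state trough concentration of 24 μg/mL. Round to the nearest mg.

τ/t½ = 15/22 ≈ 0.68182, so f = (1/2)^(15/22) ≈ 0.623379.
Cmin,ss = (D/Vd)·f/(1−f), so D = Cmin,ss·Vd·(1−f)/f.
D = 24 × 216 × (1−f)/f ≈ 24 × 216 × 0.60416 ≈ 3131.97 mg.

3132 mg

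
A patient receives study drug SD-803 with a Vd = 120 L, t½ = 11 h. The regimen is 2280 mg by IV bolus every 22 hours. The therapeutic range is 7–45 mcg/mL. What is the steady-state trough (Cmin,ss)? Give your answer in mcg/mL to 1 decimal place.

τ = 22 h = 2 half-lives, so f = (1/2)^2 = 0.25.
At steady state, R = 1/(1 − 0.25) = 4/3.
Single-dose peak C₀ = D/Vd = 2280/120 = 19 mcg/mL.
Steady-state peak Cmax,ss = C₀·R = 19 × 4/3 ≈ 25.333 mcg/mL.
Steady-state trough Cmin,ss = Cmax,ss·f ≈ 25.333 × 0.25 ≈ 6.333 mcg/mL.
Trough 6.3 mcg/mL vs MEC 7 mcg/mL: subtherapeutic.

6.3 mcg/mL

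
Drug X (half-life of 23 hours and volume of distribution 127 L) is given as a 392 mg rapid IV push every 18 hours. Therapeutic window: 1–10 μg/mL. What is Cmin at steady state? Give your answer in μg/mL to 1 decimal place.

Over one 18-h interval, 18/23 ≈ 0.78261 half-lives elapse, leaving f ≈ 0.5813 of each dose.
Each bolus raises the concentration by D/Vd = 392/127 ≈ 3.087 μg/mL.
Steady-state trough Cmin,ss = C₀·f/(1−f) ≈ 3.087 × 0.5813/0.4187 ≈ 4.286 μg/mL.
Trough 4.3 μg/mL vs MEC 1 μg/mL: adequate.

4.3 μg/mL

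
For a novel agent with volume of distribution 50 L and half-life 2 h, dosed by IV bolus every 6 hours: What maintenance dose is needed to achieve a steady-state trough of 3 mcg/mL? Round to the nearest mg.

τ/t½ = 6/2 ≈ 3, so f = (1/2)^(6/2) ≈ 0.125000.
Cmin,ss = (D/Vd)·f/(1−f), so D = Cmin,ss·Vd·(1−f)/f.
D = 3 × 50 × (1−f)/f ≈ 3 × 50 × 7.00000 ≈ 1050.00 mg.

1050 mg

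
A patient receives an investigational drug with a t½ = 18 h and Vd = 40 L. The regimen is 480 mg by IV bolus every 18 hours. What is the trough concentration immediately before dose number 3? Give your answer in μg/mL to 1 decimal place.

f = (1/2)^(τ/t½) = (1/2)^(18/18) ≈ 0.5000.
C₀ = D/Vd = 480/40 ≈ 12.000 μg/mL.
Before the 3rd dose, 2 doses have been given. Superposition: Cmin = C₀·(f + f²).
≈ 12.000 × (0.5000 + 0.2500) ≈ 12.000 × 0.7500 ≈ 9.000 μg/mL.

9.0 μg/mL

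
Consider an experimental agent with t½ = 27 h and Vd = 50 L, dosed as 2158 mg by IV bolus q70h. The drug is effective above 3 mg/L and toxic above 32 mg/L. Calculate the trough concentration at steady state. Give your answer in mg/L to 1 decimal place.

8.6 mg/L

Over one 70-h interval, 70/27 ≈ 2.5926 half-lives elapse, leaving f ≈ 0.1658 of each dose.
At steady state, accumulation factor R = 1/(1 − e^(−kτ)) ≈ 1.1988.
Single-dose peak C₀ = D/Vd = 2158/50 ≈ 43.160 mg/L.
Steady-state peak Cmax,ss = C₀·R ≈ 43.160 × 1.1988 ≈ 51.740 mg/L.
One interval later, Cmin,ss = Cmax,ss·e^(−kτ) ≈ 51.740 × 0.1658 ≈ 8.578 mg/L.
Trough 8.6 mg/L vs MEC 3 mg/L: adequate.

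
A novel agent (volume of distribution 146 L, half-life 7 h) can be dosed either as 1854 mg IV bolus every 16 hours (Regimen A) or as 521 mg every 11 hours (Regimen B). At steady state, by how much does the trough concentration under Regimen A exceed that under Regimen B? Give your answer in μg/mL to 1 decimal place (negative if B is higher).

1.5 μg/mL

Regimen A: f = (1/2)^(16/7) ≈ 0.2051; Cmin,ss = (1854/146)·f/(1−f) ≈ 3.276 μg/mL.
Regimen B: f = (1/2)^(11/7) ≈ 0.3365; Cmin,ss = (521/146)·f/(1−f) ≈ 1.810 μg/mL.
Difference ≈ 3.276 − 1.810 ≈ 1.466 μg/mL.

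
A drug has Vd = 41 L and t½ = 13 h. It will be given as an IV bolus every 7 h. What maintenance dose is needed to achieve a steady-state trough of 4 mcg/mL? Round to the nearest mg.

τ/t½ = 7/13 ≈ 0.53846, so f = (1/2)^(7/13) ≈ 0.688505.
Cmin,ss = (D/Vd)·f/(1−f), so D = Cmin,ss·Vd·(1−f)/f.
D = 4 × 41 × (1−f)/f ≈ 4 × 41 × 0.45242 ≈ 74.20 mg.

74 mg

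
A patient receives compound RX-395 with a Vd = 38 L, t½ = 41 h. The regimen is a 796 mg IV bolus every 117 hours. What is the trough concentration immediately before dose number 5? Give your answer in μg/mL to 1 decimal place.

3.4 μg/mL

f = (1/2)^(τ/t½) = (1/2)^(117/41) ≈ 0.1383.
C₀ = D/Vd = 796/38 ≈ 20.947 μg/mL.
Before the 5th dose, 4 doses have been given. Superposition: Cmin = C₀·(f + f² + … + f^4).
≈ 20.947 × (0.1383 + 0.0191 + 0.0026 + 0.0004) ≈ 20.947 × 0.1604 ≈ 3.360 μg/mL.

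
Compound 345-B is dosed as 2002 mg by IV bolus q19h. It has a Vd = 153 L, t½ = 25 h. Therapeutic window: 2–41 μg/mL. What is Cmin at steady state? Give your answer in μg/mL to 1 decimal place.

18.9 μg/mL

k = ln2/t½ = ln2/25 ≈ 0.027726 h⁻¹; fraction remaining f = e^(−kτ) = e^(−0.027726×19) ≈ 0.5905.
Single-dose peak C₀ = D/Vd = 2002/153 ≈ 13.085 μg/mL.
Steady-state trough Cmin,ss = C₀·f/(1−f) ≈ 13.085 × 0.5905/0.4095 ≈ 18.869 μg/mL.
Trough 18.9 μg/mL vs MEC 2 μg/mL: adequate.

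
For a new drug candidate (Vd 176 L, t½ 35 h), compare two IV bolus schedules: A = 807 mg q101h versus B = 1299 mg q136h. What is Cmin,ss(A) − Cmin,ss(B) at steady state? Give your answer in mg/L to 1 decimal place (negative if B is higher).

0.2 mg/L

Regimen A: f = (1/2)^(101/35) ≈ 0.1353; Cmin,ss = (807/176)·f/(1−f) ≈ 0.717 mg/L.
Regimen B: f = (1/2)^(136/35) ≈ 0.0677; Cmin,ss = (1299/176)·f/(1−f) ≈ 0.536 mg/L.
Difference ≈ 0.717 − 0.536 ≈ 0.181 mg/L.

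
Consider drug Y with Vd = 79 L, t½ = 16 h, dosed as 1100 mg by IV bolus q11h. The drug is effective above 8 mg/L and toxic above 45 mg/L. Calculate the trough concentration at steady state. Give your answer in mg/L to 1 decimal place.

τ/t½ = 11/16 ≈ 0.6875, so fraction remaining f = (1/2)^(11/16) ≈ 0.6209.
At steady state, accumulation factor R = 1/(1 − e^(−kτ)) ≈ 2.6378.
Single-dose peak C₀ = D/Vd = 1100/79 ≈ 13.924 mg/L.
Cmax,ss = C₀/(1 − f) ≈ 13.924/0.3791 ≈ 36.729 mg/L.
One interval later, Cmin,ss = Cmax,ss·e^(−kτ) ≈ 36.729 × 0.6209 ≈ 22.805 mg/L.
Trough 22.8 mg/L vs MEC 8 mg/L: adequate.

22.8 mg/L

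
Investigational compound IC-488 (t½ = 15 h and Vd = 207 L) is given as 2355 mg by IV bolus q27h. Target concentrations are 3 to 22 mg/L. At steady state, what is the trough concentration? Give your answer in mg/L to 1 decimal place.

k = ln2/t½ = ln2/15 ≈ 0.046210 h⁻¹; fraction remaining f = e^(−kτ) = e^(−0.046210×27) ≈ 0.2872.
At steady state, accumulation factor R = 1/(1 − e^(−kτ)) ≈ 1.4029.
Single-dose peak C₀ = D/Vd = 2355/207 ≈ 11.377 mg/L.
Steady-state peak Cmax,ss = C₀·R ≈ 11.377 × 1.4029 ≈ 15.961 mg/L.
Steady-state trough Cmin,ss = Cmax,ss·f ≈ 15.961 × 0.2872 ≈ 4.584 mg/L.
Trough 4.6 mg/L vs MEC 3 mg/L: adequate.

4.6 mg/L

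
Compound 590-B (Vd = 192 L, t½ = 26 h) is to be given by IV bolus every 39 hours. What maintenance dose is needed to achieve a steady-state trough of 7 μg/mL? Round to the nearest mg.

2457 mg

τ/t½ = 39/26 ≈ 1.5, so f = (1/2)^(39/26) ≈ 0.353553.
Cmin,ss = (D/Vd)·f/(1−f), so D = Cmin,ss·Vd·(1−f)/f.
D = 7 × 192 × (1−f)/f ≈ 7 × 192 × 1.82843 ≈ 2457.41 mg.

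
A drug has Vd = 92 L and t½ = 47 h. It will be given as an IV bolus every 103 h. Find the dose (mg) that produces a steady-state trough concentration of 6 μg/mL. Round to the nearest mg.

τ/t½ = 103/47 ≈ 2.1915, so f = (1/2)^(103/47) ≈ 0.218925.
Cmin,ss = (D/Vd)·f/(1−f), so D = Cmin,ss·Vd·(1−f)/f.
D = 6 × 92 × (1−f)/f ≈ 6 × 92 × 3.56777 ≈ 1969.41 mg.

1969 mg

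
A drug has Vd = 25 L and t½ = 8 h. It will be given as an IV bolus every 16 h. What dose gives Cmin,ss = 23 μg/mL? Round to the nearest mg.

1725 mg

τ/t½ = 16/8 ≈ 2, so f = (1/2)^(16/8) ≈ 0.250000.
Cmin,ss = (D/Vd)·f/(1−f), so D = Cmin,ss·Vd·(1−f)/f.
D = 23 × 25 × (1−f)/f ≈ 23 × 25 × 3.00000 ≈ 1725.00 mg.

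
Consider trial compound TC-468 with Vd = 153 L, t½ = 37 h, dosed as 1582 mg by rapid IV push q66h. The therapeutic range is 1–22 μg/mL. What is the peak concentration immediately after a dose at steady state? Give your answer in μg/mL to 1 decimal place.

14.6 μg/mL

k = ln2/t½ = ln2/37 ≈ 0.018734 h⁻¹; fraction remaining f = e^(−kτ) = e^(−0.018734×66) ≈ 0.2904.
At steady state, accumulation factor R = 1/(1 − e^(−kτ)) ≈ 1.4092.
Each bolus raises the concentration by D/Vd = 1582/153 ≈ 10.340 μg/mL.
Cmax,ss = C₀/(1 − f) ≈ 10.340/0.7096 ≈ 14.572 μg/mL.
Peak 14.6 μg/mL vs MTC 22 μg/mL: below toxic threshold.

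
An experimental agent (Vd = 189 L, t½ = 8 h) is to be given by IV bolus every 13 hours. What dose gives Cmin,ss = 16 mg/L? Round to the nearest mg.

τ/t½ = 13/8 ≈ 1.625, so f = (1/2)^(13/8) ≈ 0.324210.
Cmin,ss = (D/Vd)·f/(1−f), so D = Cmin,ss·Vd·(1−f)/f.
D = 16 × 189 × (1−f)/f ≈ 16 × 189 × 2.08442 ≈ 6303.29 mg.

6303 mg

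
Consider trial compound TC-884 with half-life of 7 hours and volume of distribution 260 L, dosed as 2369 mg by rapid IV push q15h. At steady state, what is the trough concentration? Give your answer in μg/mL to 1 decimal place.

2.7 μg/mL

Over one 15-h interval, 15/7 ≈ 2.1429 half-lives elapse, leaving f ≈ 0.2264 of each dose.
Each bolus raises the concentration by D/Vd = 2369/260 ≈ 9.112 μg/mL.
Steady-state trough Cmin,ss = C₀·f/(1−f) ≈ 9.112 × 0.2264/0.7736 ≈ 2.667 μg/mL.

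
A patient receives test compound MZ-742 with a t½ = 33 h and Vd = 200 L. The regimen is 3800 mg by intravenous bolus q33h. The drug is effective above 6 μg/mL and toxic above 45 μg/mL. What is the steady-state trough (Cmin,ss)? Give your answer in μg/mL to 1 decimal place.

τ = 33 h = 1 half-life, so f = (1/2)^1 = 0.5.
Accumulation ratio R = 1/(1 − f) = 1/0.5 = 2/1.
Single-dose peak C₀ = D/Vd = 3800/200 = 19 μg/mL.
Steady-state peak Cmax,ss = C₀·R = 19 × 2/1 ≈ 38.000 μg/mL.
Steady-state trough Cmin,ss = Cmax,ss·f ≈ 38.000 × 0.5 ≈ 19.000 μg/mL.
Trough 19.0 μg/mL vs MEC 6 μg/mL: adequate.

19.0 μg/mL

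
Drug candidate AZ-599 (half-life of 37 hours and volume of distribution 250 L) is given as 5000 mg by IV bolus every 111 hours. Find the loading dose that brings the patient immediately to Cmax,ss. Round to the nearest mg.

5714 mg

f = (1/2)^(111/37) ≈ 0.125000; accumulation ratio R = 1/(1−f) ≈ 1.14286.
Loading dose to hit Cmax,ss on first dose: D_load = D_maint·R ≈ 5000 × 1.14286 ≈ 5714.30 mg.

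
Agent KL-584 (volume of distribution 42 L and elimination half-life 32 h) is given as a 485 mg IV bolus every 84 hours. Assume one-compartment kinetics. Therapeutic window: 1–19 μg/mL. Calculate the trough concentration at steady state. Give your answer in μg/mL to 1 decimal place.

τ/t½ = 84/32 ≈ 2.625, so fraction remaining f = (1/2)^(84/32) ≈ 0.1621.
At steady state, accumulation factor R = 1/(1 − e^(−kτ)) ≈ 1.1935.
Single-dose peak C₀ = D/Vd = 485/42 ≈ 11.548 μg/mL.
Cmax,ss = C₀/(1 − f) ≈ 11.548/0.8379 ≈ 13.782 μg/mL.
One interval later, Cmin,ss = Cmax,ss·e^(−kτ) ≈ 13.782 × 0.1621 ≈ 2.234 μg/mL.
Trough 2.2 μg/mL vs MEC 1 μg/mL: adequate.

2.2 μg/mL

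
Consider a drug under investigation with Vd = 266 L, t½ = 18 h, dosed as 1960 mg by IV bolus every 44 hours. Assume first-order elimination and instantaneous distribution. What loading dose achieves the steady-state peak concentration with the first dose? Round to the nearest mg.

2401 mg

f = (1/2)^(44/18) ≈ 0.183717; accumulation ratio R = 1/(1−f) ≈ 1.22507.
Loading dose to hit Cmax,ss on first dose: D_load = D_maint·R ≈ 1960 × 1.22507 ≈ 2401.14 mg.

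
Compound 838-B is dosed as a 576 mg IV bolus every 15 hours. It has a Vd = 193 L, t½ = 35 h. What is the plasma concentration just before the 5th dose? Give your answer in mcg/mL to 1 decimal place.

f = (1/2)^(τ/t½) = (1/2)^(15/35) ≈ 0.7430.
C₀ = D/Vd = 576/193 ≈ 2.984 mcg/mL.
Before the 5th dose, 4 doses have been given. Superposition: Cmin = C₀·(f + f² + … + f^4).
≈ 2.984 × (0.7430 + 0.5520 + 0.4102 + 0.3048) ≈ 2.984 × 2.0100 ≈ 5.998 mcg/mL.

6.0 mcg/mL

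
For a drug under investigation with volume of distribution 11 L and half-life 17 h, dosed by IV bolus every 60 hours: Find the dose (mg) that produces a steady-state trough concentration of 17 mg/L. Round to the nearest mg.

τ/t½ = 60/17 ≈ 3.5294, so f = (1/2)^(60/17) ≈ 0.086605.
Cmin,ss = (D/Vd)·f/(1−f), so D = Cmin,ss·Vd·(1−f)/f.
D = 17 × 11 × (1−f)/f ≈ 17 × 11 × 10.54668 ≈ 1972.23 mg.

1972 mg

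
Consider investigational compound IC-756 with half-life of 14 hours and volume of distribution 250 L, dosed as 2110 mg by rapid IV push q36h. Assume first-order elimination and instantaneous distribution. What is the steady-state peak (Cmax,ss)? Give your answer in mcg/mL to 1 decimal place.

10.1 mcg/mL

τ/t½ = 36/14 ≈ 2.5714, so fraction remaining f = (1/2)^(36/14) ≈ 0.1682.
At steady state, accumulation factor R = 1/(1 − e^(−kτ)) ≈ 1.2022.
Each bolus raises the concentration by D/Vd = 2110/250 ≈ 8.440 mcg/mL.
Steady-state peak Cmax,ss = C₀·R ≈ 8.440 × 1.2022 ≈ 10.147 mcg/mL.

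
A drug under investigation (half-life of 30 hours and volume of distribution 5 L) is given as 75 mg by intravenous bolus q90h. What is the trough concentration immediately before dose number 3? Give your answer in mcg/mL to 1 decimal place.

2.1 mcg/mL

f = (1/2)^(τ/t½) = (1/2)^(90/30) ≈ 0.1250.
C₀ = D/Vd = 75/5 ≈ 15.000 mcg/mL.
Before the 3rd dose, 2 doses have been given. Superposition: Cmin = C₀·(f + f²).
≈ 15.000 × (0.1250 + 0.0156) ≈ 15.000 × 0.1406 ≈ 2.109 mcg/mL.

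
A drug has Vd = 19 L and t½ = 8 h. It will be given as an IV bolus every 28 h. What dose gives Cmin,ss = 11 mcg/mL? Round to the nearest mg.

τ/t½ = 28/8 ≈ 3.5, so f = (1/2)^(28/8) ≈ 0.088388.
Cmin,ss = (D/Vd)·f/(1−f), so D = Cmin,ss·Vd·(1−f)/f.
D = 11 × 19 × (1−f)/f ≈ 11 × 19 × 10.31375 ≈ 2155.57 mg.

2156 mg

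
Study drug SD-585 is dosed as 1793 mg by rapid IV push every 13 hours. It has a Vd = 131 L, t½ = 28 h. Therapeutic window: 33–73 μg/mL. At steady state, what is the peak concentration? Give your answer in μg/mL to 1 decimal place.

τ/t½ = 13/28 ≈ 0.46429, so fraction remaining f = (1/2)^(13/28) ≈ 0.7248.
Accumulation ratio R = 1/(1 − f) ≈ 1/0.2752 ≈ 3.6337.
Each bolus raises the concentration by D/Vd = 1793/131 ≈ 13.687 μg/mL.
Steady-state peak Cmax,ss = C₀·R ≈ 13.687 × 3.6337 ≈ 49.734 μg/mL.
Peak 49.7 μg/mL vs MTC 73 μg/mL: below toxic threshold.

49.7 μg/mL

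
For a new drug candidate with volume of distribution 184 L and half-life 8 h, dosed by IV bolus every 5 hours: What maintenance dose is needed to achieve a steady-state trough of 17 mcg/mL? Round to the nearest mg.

τ/t½ = 5/8 ≈ 0.625, so f = (1/2)^(5/8) ≈ 0.648420.
Cmin,ss = (D/Vd)·f/(1−f), so D = Cmin,ss·Vd·(1−f)/f.
D = 17 × 184 × (1−f)/f ≈ 17 × 184 × 0.54221 ≈ 1696.03 mg.

1696 mg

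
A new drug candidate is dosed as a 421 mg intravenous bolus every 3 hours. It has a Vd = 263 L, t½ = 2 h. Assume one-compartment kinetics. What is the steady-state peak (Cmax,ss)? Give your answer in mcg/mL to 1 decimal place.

k = ln2/t½ = ln2/2 ≈ 0.346574 h⁻¹; fraction remaining f = e^(−kτ) = e^(−0.346574×3) ≈ 0.3536.
Accumulation ratio R = 1/(1 − f) ≈ 1/0.6464 ≈ 1.5470.
Single-dose peak C₀ = D/Vd = 421/263 ≈ 1.601 mcg/mL.
Cmax,ss = C₀/(1 − f) ≈ 1.601/0.6464 ≈ 2.477 mcg/mL.

2.5 mcg/mL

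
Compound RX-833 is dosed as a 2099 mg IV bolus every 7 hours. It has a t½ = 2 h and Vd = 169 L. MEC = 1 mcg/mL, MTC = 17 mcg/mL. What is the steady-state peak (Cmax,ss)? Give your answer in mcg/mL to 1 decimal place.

τ/t½ = 7/2 ≈ 3.5, so fraction remaining f = (1/2)^(7/2) ≈ 0.0884.
Accumulation ratio R = 1/(1 − f) ≈ 1/0.9116 ≈ 1.0970.
Single-dose peak C₀ = D/Vd = 2099/169 ≈ 12.420 mcg/mL.
Steady-state peak Cmax,ss = C₀·R ≈ 12.420 × 1.0970 ≈ 13.625 mcg/mL.
Peak 13.6 mcg/mL vs MTC 17 mcg/mL: below toxic threshold.

13.6 mcg/mL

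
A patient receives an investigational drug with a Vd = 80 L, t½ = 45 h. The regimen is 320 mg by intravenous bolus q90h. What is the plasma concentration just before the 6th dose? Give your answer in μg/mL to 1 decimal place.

1.3 μg/mL

f = (1/2)^(τ/t½) = (1/2)^(90/45) ≈ 0.2500.
C₀ = D/Vd = 320/80 ≈ 4.000 μg/mL.
Before the 6th dose, 5 doses have been given. Superposition: Cmin = C₀·(f + f² + … + f^5).
≈ 4.000 × (0.2500 + 0.0625 + 0.0156 + 0.0039 + 0.0010) ≈ 4.000 × 0.3330 ≈ 1.332 μg/mL.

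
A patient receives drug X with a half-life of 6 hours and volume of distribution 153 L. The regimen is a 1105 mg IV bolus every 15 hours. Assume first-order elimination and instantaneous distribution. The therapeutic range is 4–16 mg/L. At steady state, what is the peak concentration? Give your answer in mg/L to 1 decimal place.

τ/t½ = 15/6 ≈ 2.5, so fraction remaining f = (1/2)^(15/6) ≈ 0.1768.
Accumulation ratio R = 1/(1 − f) ≈ 1/0.8232 ≈ 1.2148.
Each bolus raises the concentration by D/Vd = 1105/153 ≈ 7.222 mg/L.
Steady-state peak Cmax,ss = C₀·R ≈ 7.222 × 1.2148 ≈ 8.773 mg/L.
Peak 8.8 mg/L vs MTC 16 mg/L: below toxic threshold.

8.8 mg/L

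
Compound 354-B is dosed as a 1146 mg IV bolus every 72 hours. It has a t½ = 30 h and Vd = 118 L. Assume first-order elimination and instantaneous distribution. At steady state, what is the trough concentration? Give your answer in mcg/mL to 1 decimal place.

τ/t½ = 72/30 ≈ 2.4, so fraction remaining f = (1/2)^(72/30) ≈ 0.1895.
Accumulation ratio R = 1/(1 − f) ≈ 1/0.8105 ≈ 1.2338.
Single-dose peak C₀ = D/Vd = 1146/118 ≈ 9.712 mcg/mL.
Cmax,ss = C₀/(1 − f) ≈ 9.712/0.8105 ≈ 11.983 mcg/mL.
Steady-state trough Cmin,ss = Cmax,ss·f ≈ 11.983 × 0.1895 ≈ 2.271 mcg/mL.

2.3 mcg/mL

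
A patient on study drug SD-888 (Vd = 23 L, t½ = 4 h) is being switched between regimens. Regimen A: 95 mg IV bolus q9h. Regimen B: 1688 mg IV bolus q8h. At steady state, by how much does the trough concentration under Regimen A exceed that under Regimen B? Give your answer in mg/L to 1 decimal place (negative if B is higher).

Regimen A: f = (1/2)^(9/4) ≈ 0.2102; Cmin,ss = (95/23)·f/(1−f) ≈ 1.099 mg/L.
Regimen B: f = (1/2)^(8/4) ≈ 0.2500; Cmin,ss = (1688/23)·f/(1−f) ≈ 24.464 mg/L.
Difference ≈ 1.099 − 24.464 ≈ -23.365 mg/L.

-23.4 mg/L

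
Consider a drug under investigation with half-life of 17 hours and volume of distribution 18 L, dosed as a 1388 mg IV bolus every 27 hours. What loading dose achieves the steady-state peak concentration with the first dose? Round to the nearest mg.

f = (1/2)^(27/17) ≈ 0.332578; accumulation ratio R = 1/(1−f) ≈ 1.49830.
Loading dose to hit Cmax,ss on first dose: D_load = D_maint·R ≈ 1388 × 1.49830 ≈ 2079.64 mg.

2080 mg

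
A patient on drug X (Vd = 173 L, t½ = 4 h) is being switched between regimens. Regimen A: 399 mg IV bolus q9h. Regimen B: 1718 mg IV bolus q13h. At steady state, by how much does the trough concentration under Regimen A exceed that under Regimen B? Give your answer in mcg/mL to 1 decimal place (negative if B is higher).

Regimen A: f = (1/2)^(9/4) ≈ 0.2102; Cmin,ss = (399/173)·f/(1−f) ≈ 0.614 mcg/mL.
Regimen B: f = (1/2)^(13/4) ≈ 0.1051; Cmin,ss = (1718/173)·f/(1−f) ≈ 1.166 mcg/mL.
Difference ≈ 0.614 − 1.166 ≈ -0.552 mcg/mL.

-0.6 mcg/mL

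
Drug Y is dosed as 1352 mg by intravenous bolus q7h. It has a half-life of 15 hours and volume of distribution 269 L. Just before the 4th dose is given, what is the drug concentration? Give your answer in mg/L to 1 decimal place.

8.2 mg/L

f = (1/2)^(τ/t½) = (1/2)^(7/15) ≈ 0.7236.
C₀ = D/Vd = 1352/269 ≈ 5.026 mg/L.
Before the 4th dose, 3 doses have been given. Superposition: Cmin = C₀·(f + f² + … + f^3).
≈ 5.026 × (0.7236 + 0.5236 + 0.3789) ≈ 5.026 × 1.6261 ≈ 8.173 mg/L.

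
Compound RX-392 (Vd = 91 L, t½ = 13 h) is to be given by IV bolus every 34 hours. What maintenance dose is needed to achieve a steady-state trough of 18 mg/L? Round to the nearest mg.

8399 mg

τ/t½ = 34/13 ≈ 2.6154, so f = (1/2)^(34/13) ≈ 0.163189.
Cmin,ss = (D/Vd)·f/(1−f), so D = Cmin,ss·Vd·(1−f)/f.
D = 18 × 91 × (1−f)/f ≈ 18 × 91 × 5.12786 ≈ 8399.43 mg.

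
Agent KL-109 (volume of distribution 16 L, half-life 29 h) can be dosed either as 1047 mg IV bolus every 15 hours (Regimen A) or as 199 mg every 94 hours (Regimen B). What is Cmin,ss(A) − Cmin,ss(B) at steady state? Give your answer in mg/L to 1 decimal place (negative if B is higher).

Regimen A: f = (1/2)^(15/29) ≈ 0.6987; Cmin,ss = (1047/16)·f/(1−f) ≈ 151.746 mg/L.
Regimen B: f = (1/2)^(94/29) ≈ 0.1057; Cmin,ss = (199/16)·f/(1−f) ≈ 1.470 mg/L.
Difference ≈ 151.746 − 1.470 ≈ 150.276 mg/L.

150.3 mg/L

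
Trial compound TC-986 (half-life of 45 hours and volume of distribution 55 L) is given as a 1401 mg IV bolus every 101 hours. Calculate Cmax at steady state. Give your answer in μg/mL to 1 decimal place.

32.3 μg/mL

τ/t½ = 101/45 ≈ 2.2444, so fraction remaining f = (1/2)^(101/45) ≈ 0.2110.
Accumulation ratio R = 1/(1 − f) ≈ 1/0.7890 ≈ 1.2674.
Each bolus raises the concentration by D/Vd = 1401/55 ≈ 25.473 μg/mL.
Steady-state peak Cmax,ss = C₀·R ≈ 25.473 × 1.2674 ≈ 32.284 μg/mL.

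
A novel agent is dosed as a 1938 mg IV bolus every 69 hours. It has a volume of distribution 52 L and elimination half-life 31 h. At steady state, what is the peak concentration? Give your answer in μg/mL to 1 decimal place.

47.4 μg/mL

k = ln2/t½ = ln2/31 ≈ 0.022360 h⁻¹; fraction remaining f = e^(−kτ) = e^(−0.022360×69) ≈ 0.2138.
At steady state, accumulation factor R = 1/(1 − e^(−kτ)) ≈ 1.2719.
Single-dose peak C₀ = D/Vd = 1938/52 ≈ 37.269 μg/mL.
Cmax,ss = C₀/(1 − f) ≈ 37.269/0.7862 ≈ 47.404 μg/mL.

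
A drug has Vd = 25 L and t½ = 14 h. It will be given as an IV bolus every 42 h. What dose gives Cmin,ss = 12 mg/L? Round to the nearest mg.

2100 mg

τ/t½ = 42/14 ≈ 3, so f = (1/2)^(42/14) ≈ 0.125000.
Cmin,ss = (D/Vd)·f/(1−f), so D = Cmin,ss·Vd·(1−f)/f.
D = 12 × 25 × (1−f)/f ≈ 12 × 25 × 7.00000 ≈ 2100.00 mg.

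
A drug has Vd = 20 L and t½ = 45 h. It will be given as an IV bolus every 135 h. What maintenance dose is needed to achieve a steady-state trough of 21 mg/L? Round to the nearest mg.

2940 mg

τ/t½ = 135/45 ≈ 3, so f = (1/2)^(135/45) ≈ 0.125000.
Cmin,ss = (D/Vd)·f/(1−f), so D = Cmin,ss·Vd·(1−f)/f.
D = 21 × 20 × (1−f)/f ≈ 21 × 20 × 7.00000 ≈ 2940.00 mg.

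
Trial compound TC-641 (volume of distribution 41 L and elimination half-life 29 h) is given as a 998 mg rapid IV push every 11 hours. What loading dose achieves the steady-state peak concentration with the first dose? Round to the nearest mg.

4317 mg

f = (1/2)^(11/29) ≈ 0.768805; accumulation ratio R = 1/(1−f) ≈ 4.32535.
Loading dose to hit Cmax,ss on first dose: D_load = D_maint·R ≈ 998 × 4.32535 ≈ 4316.70 mg.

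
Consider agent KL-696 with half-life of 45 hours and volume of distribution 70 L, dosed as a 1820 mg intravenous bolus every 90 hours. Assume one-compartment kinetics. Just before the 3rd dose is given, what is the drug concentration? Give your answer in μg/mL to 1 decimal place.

f = (1/2)^(τ/t½) = (1/2)^(90/45) ≈ 0.2500.
C₀ = D/Vd = 1820/70 ≈ 26.000 μg/mL.
Before the 3rd dose, 2 doses have been given. Superposition: Cmin = C₀·(f + f²).
≈ 26.000 × (0.2500 + 0.0625) ≈ 26.000 × 0.3125 ≈ 8.125 μg/mL.

8.1 μg/mL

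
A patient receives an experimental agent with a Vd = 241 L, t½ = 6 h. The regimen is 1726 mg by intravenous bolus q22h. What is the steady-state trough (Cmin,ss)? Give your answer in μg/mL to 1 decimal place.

0.6 μg/mL

Over one 22-h interval, 22/6 ≈ 3.6667 half-lives elapse, leaving f ≈ 0.0787 of each dose.
At steady state, accumulation factor R = 1/(1 − e^(−kτ)) ≈ 1.0854.
Single-dose peak C₀ = D/Vd = 1726/241 ≈ 7.162 μg/mL.
Steady-state peak Cmax,ss = C₀·R ≈ 7.162 × 1.0854 ≈ 7.774 μg/mL.
One interval later, Cmin,ss = Cmax,ss·e^(−kτ) ≈ 7.774 × 0.0787 ≈ 0.612 μg/mL.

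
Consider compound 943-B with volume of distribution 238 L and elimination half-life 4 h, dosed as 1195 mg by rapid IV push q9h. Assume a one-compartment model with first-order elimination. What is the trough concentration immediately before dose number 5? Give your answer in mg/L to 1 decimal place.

f = (1/2)^(τ/t½) = (1/2)^(9/4) ≈ 0.2102.
C₀ = D/Vd = 1195/238 ≈ 5.021 mg/L.
Before the 5th dose, 4 doses have been given. Superposition: Cmin = C₀·(f + f² + … + f^4).
≈ 5.021 × (0.2102 + 0.0442 + 0.0093 + 0.0020) ≈ 5.021 × 0.2657 ≈ 1.334 mg/L.

1.3 mg/L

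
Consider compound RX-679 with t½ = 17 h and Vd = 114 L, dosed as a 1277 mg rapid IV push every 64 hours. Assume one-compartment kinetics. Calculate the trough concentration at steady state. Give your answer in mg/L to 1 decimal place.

0.9 mg/L

τ/t½ = 64/17 ≈ 3.7647, so fraction remaining f = (1/2)^(64/17) ≈ 0.0736.
Accumulation ratio R = 1/(1 − f) ≈ 1/0.9264 ≈ 1.0794.
Single-dose peak C₀ = D/Vd = 1277/114 ≈ 11.202 mg/L.
Cmax,ss = C₀/(1 − f) ≈ 11.202/0.9264 ≈ 12.092 mg/L.
Steady-state trough Cmin,ss = Cmax,ss·f ≈ 12.092 × 0.0736 ≈ 0.890 mg/L.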